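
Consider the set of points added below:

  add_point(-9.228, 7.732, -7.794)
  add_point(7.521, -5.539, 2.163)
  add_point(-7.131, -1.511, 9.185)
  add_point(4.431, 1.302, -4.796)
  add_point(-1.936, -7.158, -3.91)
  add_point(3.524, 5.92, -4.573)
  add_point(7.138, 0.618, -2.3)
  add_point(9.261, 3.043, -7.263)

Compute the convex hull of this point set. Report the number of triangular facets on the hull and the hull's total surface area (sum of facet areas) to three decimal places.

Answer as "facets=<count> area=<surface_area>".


Extreme-point indices: [0, 1, 2, 4, 5, 6, 7] — 7 of 8 on the boundary.

Triangle areas on the boundary:
  f1: (p4, p7, p0) → 125.3550
  f2: (p2, p4, p0) → 124.2382
  f3: (p1, p4, p7) → 71.7973
  f4: (p1, p2, p4) → 83.8721
  f5: (p5, p7, p0) → 30.3198
  f6: (p5, p2, p0) → 119.3862
  f7: (p6, p1, p2) → 63.7264
  f8: (p6, p5, p2) → 62.3622
  f9: (p6, p1, p7) → 13.3684
  f10: (p6, p5, p7) → 18.3822
Σ area = 712.808

Euler: V−E+F = 7−15+10 = 2.

facets=10 area=712.808


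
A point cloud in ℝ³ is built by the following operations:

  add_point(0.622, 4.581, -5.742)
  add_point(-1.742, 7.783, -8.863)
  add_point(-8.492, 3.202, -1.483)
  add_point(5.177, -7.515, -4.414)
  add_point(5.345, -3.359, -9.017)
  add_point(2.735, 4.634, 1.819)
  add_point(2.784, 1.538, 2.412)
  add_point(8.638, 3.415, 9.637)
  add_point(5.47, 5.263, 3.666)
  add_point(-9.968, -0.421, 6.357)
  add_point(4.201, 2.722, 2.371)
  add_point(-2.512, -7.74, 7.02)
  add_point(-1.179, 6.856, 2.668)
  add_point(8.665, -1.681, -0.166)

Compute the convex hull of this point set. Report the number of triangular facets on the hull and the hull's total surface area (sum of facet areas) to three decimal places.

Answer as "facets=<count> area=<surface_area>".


facets=16 area=885.588

Extreme-point indices: [1, 2, 3, 4, 7, 8, 9, 11, 12, 13] — 10 of 14 on the boundary.

Area of each hull facet:
  f1: (p3, p7, p13) → 26.2768
  f2: (p12, p7, p9) → 72.9453
  f3: (p2, p12, p9) → 39.9408
  f4: (p2, p12, p1) → 47.2088
  f5: (p4, p1, p13) → 63.3704
  f6: (p4, p3, p13) → 24.7229
  f7: (p4, p2, p1) → 72.6283
  f8: (p4, p2, p3) → 52.7154
  f9: (p11, p7, p9) → 83.6716
  f10: (p11, p3, p7) → 106.2312
  f11: (p11, p2, p9) → 44.6796
  f12: (p11, p2, p3) → 100.4672
  f13: (p8, p12, p1) → 39.1293
  f14: (p8, p12, p7) → 19.0155
  f15: (p8, p1, p13) → 62.6258
  f16: (p8, p7, p13) → 29.9586
Σ area = 885.588

Check V−E+F: 10 − 24 + 16 = 2.


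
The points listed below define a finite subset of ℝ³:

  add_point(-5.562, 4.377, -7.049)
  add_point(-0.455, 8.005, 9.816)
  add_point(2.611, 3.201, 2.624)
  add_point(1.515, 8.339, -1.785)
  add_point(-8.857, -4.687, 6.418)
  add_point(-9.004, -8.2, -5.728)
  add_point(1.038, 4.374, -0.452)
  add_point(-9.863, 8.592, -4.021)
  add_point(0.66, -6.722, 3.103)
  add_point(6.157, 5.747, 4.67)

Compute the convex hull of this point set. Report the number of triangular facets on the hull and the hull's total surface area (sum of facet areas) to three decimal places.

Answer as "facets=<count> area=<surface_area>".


Extreme-point indices: [0, 1, 3, 4, 5, 7, 8, 9] — 8 of 10 on the boundary.

Area of each hull facet:
  f1: (p8, p1, p9) → 59.5132
  f2: (p0, p5, p7) → 40.7250
  f3: (p4, p5, p7) → 99.1615
  f4: (p4, p1, p7) → 116.3094
  f5: (p4, p8, p5) → 60.7937
  f6: (p4, p8, p1) → 77.2532
  f7: (p3, p0, p7) → 32.5684
  f8: (p3, p1, p7) → 68.2432
  f9: (p3, p1, p9) → 36.2451
  f10: (p3, p8, p9) → 57.3300
  f11: (p3, p8, p5) → 104.2642
  f12: (p3, p0, p5) → 53.7091
Σ area = 806.116

Check V−E+F: 8 − 18 + 12 = 2.

facets=12 area=806.116


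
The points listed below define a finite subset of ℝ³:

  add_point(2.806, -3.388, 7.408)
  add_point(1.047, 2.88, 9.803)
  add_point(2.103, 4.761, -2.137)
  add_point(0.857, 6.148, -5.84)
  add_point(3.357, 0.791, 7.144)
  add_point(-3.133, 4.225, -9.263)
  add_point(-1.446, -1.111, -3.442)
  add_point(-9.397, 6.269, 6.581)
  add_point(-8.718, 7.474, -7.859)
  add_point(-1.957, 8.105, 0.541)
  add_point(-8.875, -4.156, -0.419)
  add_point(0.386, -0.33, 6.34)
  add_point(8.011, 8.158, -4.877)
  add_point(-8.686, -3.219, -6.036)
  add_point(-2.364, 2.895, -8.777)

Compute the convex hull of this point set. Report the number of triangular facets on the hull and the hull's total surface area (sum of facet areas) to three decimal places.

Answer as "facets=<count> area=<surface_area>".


facets=20 area=817.825

Extreme-point indices: [0, 1, 4, 5, 6, 7, 8, 9, 10, 12, 13, 14] — 12 of 15 on the boundary.

Facet areas (half cross-product norm):
  f1: (p0, p10, p7) → 83.8258
  f2: (p0, p1, p7) → 36.3433
  f3: (p9, p8, p7) → 52.6951
  f4: (p9, p8, p12) → 60.2851
  f5: (p9, p1, p7) → 49.3977
  f6: (p9, p1, p12) → 61.8403
  f7: (p4, p1, p12) → 27.1576
  f8: (p4, p0, p12) → 25.4851
  f9: (p4, p0, p1) → 7.9609
  f10: (p13, p10, p7) → 32.5913
  f11: (p13, p8, p7) → 76.1973
  f12: (p13, p0, p10) → 34.4731
  f13: (p5, p13, p8) → 32.0039
  f14: (p5, p13, p14) → 7.0562
  f15: (p5, p8, p12) → 35.6076
  f16: (p5, p14, p12) → 9.7805
  f17: (p6, p13, p0) → 38.8438
  f18: (p6, p13, p14) → 26.1678
  f19: (p6, p0, p12) → 79.0565
  f20: (p6, p14, p12) → 41.0560
Σ area = 817.825

Euler characteristic 12−30+20 = 2 ✓


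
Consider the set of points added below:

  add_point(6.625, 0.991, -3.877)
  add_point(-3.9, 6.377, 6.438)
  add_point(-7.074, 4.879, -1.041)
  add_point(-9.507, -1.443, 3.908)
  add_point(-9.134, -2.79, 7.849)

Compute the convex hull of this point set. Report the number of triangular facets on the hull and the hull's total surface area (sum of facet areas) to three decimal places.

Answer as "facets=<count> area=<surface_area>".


5 of the 5 inputs are extreme points: [0, 1, 2, 3, 4].

Per-facet area ½‖(b−a)×(c−a)‖:
  f1: (p4, p0, p3) → 35.1171
  f2: (p4, p1, p3) → 20.7878
  f3: (p4, p1, p0) → 82.9326
  f4: (p2, p0, p3) → 59.8299
  f5: (p2, p1, p3) → 33.2070
  f6: (p2, p1, p0) → 59.4115
Σ area = 291.286

Euler: V−E+F = 5−9+6 = 2.

facets=6 area=291.286


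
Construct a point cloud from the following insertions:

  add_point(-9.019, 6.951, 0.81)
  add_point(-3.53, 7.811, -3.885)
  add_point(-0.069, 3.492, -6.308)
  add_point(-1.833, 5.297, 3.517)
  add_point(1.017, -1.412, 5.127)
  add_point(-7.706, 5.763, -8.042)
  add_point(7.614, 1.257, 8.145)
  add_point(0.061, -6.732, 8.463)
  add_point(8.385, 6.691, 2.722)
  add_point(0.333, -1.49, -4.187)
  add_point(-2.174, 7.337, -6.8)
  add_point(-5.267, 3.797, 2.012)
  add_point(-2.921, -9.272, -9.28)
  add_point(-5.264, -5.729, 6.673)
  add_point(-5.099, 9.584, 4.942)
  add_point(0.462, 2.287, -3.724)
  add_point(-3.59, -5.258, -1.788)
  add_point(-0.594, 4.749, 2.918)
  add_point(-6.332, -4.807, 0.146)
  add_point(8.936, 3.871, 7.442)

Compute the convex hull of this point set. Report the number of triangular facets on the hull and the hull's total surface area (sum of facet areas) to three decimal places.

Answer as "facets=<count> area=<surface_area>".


13 of the 20 inputs are extreme points: [0, 1, 2, 5, 6, 7, 8, 10, 12, 13, 14, 18, 19].

Facet areas (half cross-product norm):
  f1: (p13, p7, p12) → 46.6867
  f2: (p14, p13, p0) → 45.2992
  f3: (p14, p13, p7) → 43.0863
  f4: (p5, p10, p12) → 46.5585
  f5: (p5, p14, p0) → 22.4409
  f6: (p8, p12, p19) → 62.7756
  f7: (p8, p14, p19) → 38.5086
  f8: (p8, p14, p10) → 78.0558
  f9: (p18, p13, p0) → 40.0582
  f10: (p18, p13, p12) → 24.8963
  f11: (p18, p5, p0) → 53.2551
  f12: (p18, p5, p12) → 72.6545
  f13: (p6, p14, p19) → 23.1140
  f14: (p6, p14, p7) → 84.2169
  f15: (p6, p12, p19) → 31.2889
  f16: (p6, p7, p12) → 98.1815
  f17: (p1, p14, p10) → 3.8218
  f18: (p1, p5, p10) → 9.4315
  f19: (p1, p5, p14) → 22.9648
  f20: (p2, p10, p12) → 21.0269
  f21: (p2, p8, p12) → 72.3566
  f22: (p2, p8, p10) → 27.7376
Σ area = 968.416

Euler: V−E+F = 13−33+22 = 2.

facets=22 area=968.416


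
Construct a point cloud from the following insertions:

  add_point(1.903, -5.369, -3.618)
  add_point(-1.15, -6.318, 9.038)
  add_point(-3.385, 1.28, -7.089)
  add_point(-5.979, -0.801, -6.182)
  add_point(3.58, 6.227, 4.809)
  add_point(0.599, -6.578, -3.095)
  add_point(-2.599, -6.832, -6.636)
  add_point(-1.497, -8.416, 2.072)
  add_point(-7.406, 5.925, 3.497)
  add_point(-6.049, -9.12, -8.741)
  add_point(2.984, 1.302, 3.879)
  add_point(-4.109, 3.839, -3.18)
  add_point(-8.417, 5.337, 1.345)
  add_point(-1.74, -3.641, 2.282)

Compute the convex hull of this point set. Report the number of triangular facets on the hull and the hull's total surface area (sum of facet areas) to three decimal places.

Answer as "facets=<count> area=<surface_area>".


Extreme-point indices: [0, 1, 2, 3, 4, 5, 6, 7, 8, 9, 10, 11, 12] — 13 of 14 on the boundary.

Triangle areas on the boundary:
  f1: (p1, p9, p12) → 129.1416
  f2: (p8, p4, p12) → 11.5744
  f3: (p8, p1, p12) → 17.2920
  f4: (p8, p1, p4) → 73.6388
  f5: (p0, p2, p4) → 63.2906
  f6: (p11, p4, p12) → 36.2862
  f7: (p11, p2, p12) → 8.8817
  f8: (p11, p2, p4) → 21.5993
  f9: (p3, p9, p12) → 25.8616
  f10: (p3, p2, p12) → 17.2578
  f11: (p3, p2, p9) → 12.9419
  f12: (p10, p1, p4) → 18.3984
  f13: (p10, p0, p4) → 15.4713
  f14: (p10, p0, p1) → 50.2282
  f15: (p7, p1, p9) → 17.2074
  f16: (p7, p0, p1) → 21.1842
  f17: (p6, p2, p9) → 17.4298
  f18: (p6, p0, p9) → 3.2828
  f19: (p6, p0, p2) → 22.6462
  f20: (p5, p0, p9) → 7.1817
  f21: (p5, p7, p9) → 26.1404
  f22: (p5, p7, p0) → 3.8660
Σ area = 620.802

Check V−E+F: 13 − 33 + 22 = 2.

facets=22 area=620.802


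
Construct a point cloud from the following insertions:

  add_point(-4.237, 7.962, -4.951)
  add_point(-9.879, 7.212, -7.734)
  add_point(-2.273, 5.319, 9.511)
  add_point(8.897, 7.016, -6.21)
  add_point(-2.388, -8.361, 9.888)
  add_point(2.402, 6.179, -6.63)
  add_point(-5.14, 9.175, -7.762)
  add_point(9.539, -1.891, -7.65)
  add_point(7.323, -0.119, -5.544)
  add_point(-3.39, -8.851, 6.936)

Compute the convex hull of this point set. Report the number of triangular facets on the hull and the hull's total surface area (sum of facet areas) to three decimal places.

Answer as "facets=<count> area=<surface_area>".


facets=10 area=892.246

Extreme-point indices: [1, 2, 3, 4, 6, 7, 9] — 7 of 10 on the boundary.

Area of each hull facet:
  f1: (p9, p7, p1) → 201.3950
  f2: (p6, p7, p1) → 40.6311
  f3: (p2, p6, p1) → 45.9002
  f4: (p4, p9, p7) → 29.8044
  f5: (p4, p9, p1) → 29.0397
  f6: (p4, p2, p1) → 128.6598
  f7: (p3, p6, p7) → 63.2925
  f8: (p3, p2, p6) → 122.4006
  f9: (p3, p4, p7) → 99.5237
  f10: (p3, p4, p2) → 131.5990
Σ area = 892.246

Euler characteristic 7−15+10 = 2 ✓


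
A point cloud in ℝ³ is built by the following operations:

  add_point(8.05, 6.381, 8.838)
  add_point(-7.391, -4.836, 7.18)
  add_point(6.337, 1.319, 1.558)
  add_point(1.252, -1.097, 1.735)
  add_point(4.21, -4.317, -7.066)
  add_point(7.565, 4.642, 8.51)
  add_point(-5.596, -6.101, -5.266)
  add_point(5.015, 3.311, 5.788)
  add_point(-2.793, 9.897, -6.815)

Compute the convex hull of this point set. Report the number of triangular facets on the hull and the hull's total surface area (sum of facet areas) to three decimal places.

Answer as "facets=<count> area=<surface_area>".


7 of the 9 inputs are extreme points: [0, 1, 2, 4, 5, 6, 8].

Per-facet area ½‖(b−a)×(c−a)‖:
  f1: (p8, p0, p1) → 168.7503
  f2: (p4, p8, p0) → 140.7892
  f3: (p6, p8, p1) → 103.0789
  f4: (p6, p4, p1) → 61.1550
  f5: (p6, p4, p8) → 77.2122
  f6: (p5, p0, p1) → 10.9230
  f7: (p5, p4, p1) → 142.3642
  f8: (p2, p4, p0) → 1.4691
  f9: (p2, p5, p0) → 5.7026
  f10: (p2, p5, p4) → 5.6654
Σ area = 717.110

Euler: V−E+F = 7−15+10 = 2.

facets=10 area=717.110


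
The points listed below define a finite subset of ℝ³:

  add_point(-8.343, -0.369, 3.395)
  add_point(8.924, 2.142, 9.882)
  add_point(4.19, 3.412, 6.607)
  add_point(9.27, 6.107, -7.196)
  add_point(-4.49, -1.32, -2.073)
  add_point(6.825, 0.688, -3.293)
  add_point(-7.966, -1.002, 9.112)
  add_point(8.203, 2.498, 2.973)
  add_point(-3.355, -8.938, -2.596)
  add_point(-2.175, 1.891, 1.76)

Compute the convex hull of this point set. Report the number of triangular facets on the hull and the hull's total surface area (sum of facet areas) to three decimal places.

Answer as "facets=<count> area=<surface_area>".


9 of the 10 inputs are extreme points: [0, 1, 2, 3, 4, 5, 6, 8, 9].

Triangle areas on the boundary:
  f1: (p4, p3, p0) → 41.4972
  f2: (p4, p8, p0) → 25.0544
  f3: (p4, p8, p3) → 60.5591
  f4: (p2, p1, p3) → 42.3248
  f5: (p5, p8, p3) → 29.9524
  f6: (p5, p1, p3) → 43.6851
  f7: (p5, p1, p8) → 93.2126
  f8: (p9, p3, p0) → 19.4452
  f9: (p9, p2, p0) → 21.3894
  f10: (p9, p2, p3) → 58.9496
  f11: (p6, p2, p0) → 37.4456
  f12: (p6, p2, p1) → 32.0820
  f13: (p6, p8, p0) → 30.5490
  f14: (p6, p1, p8) → 126.0223
Σ area = 662.169

Euler characteristic 9−21+14 = 2 ✓

facets=14 area=662.169


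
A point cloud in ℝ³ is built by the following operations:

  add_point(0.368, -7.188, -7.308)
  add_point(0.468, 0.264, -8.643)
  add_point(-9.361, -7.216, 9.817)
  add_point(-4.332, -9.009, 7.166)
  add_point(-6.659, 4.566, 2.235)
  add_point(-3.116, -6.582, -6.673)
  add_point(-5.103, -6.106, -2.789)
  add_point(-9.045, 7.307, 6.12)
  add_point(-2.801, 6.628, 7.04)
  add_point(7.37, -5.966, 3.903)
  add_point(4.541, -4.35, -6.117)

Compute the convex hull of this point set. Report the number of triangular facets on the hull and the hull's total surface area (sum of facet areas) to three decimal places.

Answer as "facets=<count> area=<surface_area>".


facets=16 area=785.964

Extreme-point indices: [0, 1, 2, 3, 5, 6, 7, 8, 9, 10] — 10 of 11 on the boundary.

Facet areas (half cross-product norm):
  f1: (p8, p9, p2) → 118.4525
  f2: (p8, p7, p2) → 47.2394
  f3: (p8, p1, p9) → 116.5717
  f4: (p8, p1, p7) → 54.4683
  f5: (p3, p9, p2) → 20.7594
  f6: (p3, p0, p9) → 79.4179
  f7: (p10, p1, p9) → 27.1656
  f8: (p10, p0, p9) → 25.5831
  f9: (p10, p0, p1) → 16.8984
  f10: (p5, p3, p2) → 37.3787
  f11: (p5, p3, p0) → 24.6672
  f12: (p5, p1, p7) → 75.0761
  f13: (p5, p0, p1) → 13.4997
  f14: (p6, p7, p2) → 94.8031
  f15: (p6, p5, p2) → 7.0119
  f16: (p6, p5, p7) → 26.9707
Σ area = 785.964

Check V−E+F: 10 − 24 + 16 = 2.


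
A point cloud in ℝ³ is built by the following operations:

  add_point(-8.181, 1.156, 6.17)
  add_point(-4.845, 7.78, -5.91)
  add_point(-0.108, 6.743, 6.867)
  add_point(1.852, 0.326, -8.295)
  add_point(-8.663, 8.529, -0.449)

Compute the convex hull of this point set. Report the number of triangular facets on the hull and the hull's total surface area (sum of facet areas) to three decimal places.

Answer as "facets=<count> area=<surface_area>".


Points on the hull: [0, 1, 2, 3, 4] (5 of 5).

Facet areas (half cross-product norm):
  f1: (p0, p2, p4) → 46.0008
  f2: (p0, p2, p3) → 80.1483
  f3: (p1, p2, p4) → 38.0954
  f4: (p1, p2, p3) → 70.2412
  f5: (p1, p0, p4) → 29.9826
  f6: (p1, p0, p3) → 72.9997
Σ area = 337.468

Check V−E+F: 5 − 9 + 6 = 2.

facets=6 area=337.468


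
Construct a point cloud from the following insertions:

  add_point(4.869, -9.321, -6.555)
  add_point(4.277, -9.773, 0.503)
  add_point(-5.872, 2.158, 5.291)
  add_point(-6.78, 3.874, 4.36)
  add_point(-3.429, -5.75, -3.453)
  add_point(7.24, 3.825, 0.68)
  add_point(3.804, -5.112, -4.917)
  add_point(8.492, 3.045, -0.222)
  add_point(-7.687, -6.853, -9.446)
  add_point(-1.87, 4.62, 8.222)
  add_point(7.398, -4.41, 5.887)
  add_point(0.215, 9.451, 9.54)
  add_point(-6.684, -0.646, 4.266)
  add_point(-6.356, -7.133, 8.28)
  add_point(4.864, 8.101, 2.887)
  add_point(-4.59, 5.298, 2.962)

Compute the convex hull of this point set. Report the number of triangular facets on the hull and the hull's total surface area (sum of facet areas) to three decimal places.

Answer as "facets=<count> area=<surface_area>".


Hull vertices (10/16): indices [0, 1, 3, 7, 8, 10, 11, 13, 14, 15].

Facet areas (half cross-product norm):
  f1: (p13, p1, p8) → 102.3875
  f2: (p14, p7, p8) → 72.6707
  f3: (p0, p7, p8) → 92.6977
  f4: (p0, p1, p8) → 46.0173
  f5: (p10, p14, p7) → 32.9254
  f6: (p10, p14, p11) → 53.7693
  f7: (p10, p0, p7) → 63.4339
  f8: (p10, p0, p1) → 23.7795
  f9: (p10, p13, p11) → 108.5554
  f10: (p10, p13, p1) → 53.9928
  f11: (p3, p13, p8) → 97.2848
  f12: (p3, p13, p11) → 57.3494
  f13: (p15, p14, p11) → 35.1042
  f14: (p15, p3, p11) → 13.0526
  f15: (p15, p14, p8) → 81.1884
  f16: (p15, p3, p8) → 25.9150
Σ area = 960.124

Check V−E+F: 10 − 24 + 16 = 2.

facets=16 area=960.124


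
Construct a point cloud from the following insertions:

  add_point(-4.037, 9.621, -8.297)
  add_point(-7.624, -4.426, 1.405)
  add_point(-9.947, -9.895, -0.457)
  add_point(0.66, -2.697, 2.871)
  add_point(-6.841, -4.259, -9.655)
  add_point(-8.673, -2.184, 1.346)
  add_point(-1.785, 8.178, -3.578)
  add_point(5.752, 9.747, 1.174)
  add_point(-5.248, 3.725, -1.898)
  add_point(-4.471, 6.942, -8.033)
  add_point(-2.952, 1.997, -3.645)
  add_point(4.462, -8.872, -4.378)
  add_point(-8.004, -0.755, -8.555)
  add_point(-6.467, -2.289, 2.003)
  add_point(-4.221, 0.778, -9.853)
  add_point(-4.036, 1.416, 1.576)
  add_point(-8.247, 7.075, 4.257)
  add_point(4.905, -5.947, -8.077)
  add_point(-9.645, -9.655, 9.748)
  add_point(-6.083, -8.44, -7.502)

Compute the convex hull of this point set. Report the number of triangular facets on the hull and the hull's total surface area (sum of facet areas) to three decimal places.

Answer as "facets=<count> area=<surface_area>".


Points on the hull: [0, 2, 3, 4, 7, 11, 12, 14, 16, 17, 18, 19] (12 of 20).

Facet areas (half cross-product norm):
  f1: (p11, p18, p2) → 74.3488
  f2: (p16, p18, p2) → 86.4237
  f3: (p16, p18, p7) → 122.2111
  f4: (p19, p11, p2) → 44.0166
  f5: (p17, p11, p7) → 42.7675
  f6: (p17, p19, p11) → 25.7458
  f7: (p3, p18, p7) → 59.9210
  f8: (p3, p11, p7) → 65.7034
  f9: (p3, p11, p18) → 69.1095
  f10: (p12, p16, p2) → 91.3962
  f11: (p0, p16, p7) → 83.2877
  f12: (p0, p17, p7) → 114.1591
  f13: (p0, p17, p14) → 43.5638
  f14: (p0, p12, p14) → 18.2348
  f15: (p0, p12, p16) → 72.2092
  f16: (p4, p17, p14) → 32.1832
  f17: (p4, p17, p19) → 26.8189
  f18: (p4, p12, p14) → 8.2471
  f19: (p4, p19, p2) → 17.1559
  f20: (p4, p12, p2) → 21.4121
Σ area = 1118.916

Check V−E+F: 12 − 30 + 20 = 2.

facets=20 area=1118.916


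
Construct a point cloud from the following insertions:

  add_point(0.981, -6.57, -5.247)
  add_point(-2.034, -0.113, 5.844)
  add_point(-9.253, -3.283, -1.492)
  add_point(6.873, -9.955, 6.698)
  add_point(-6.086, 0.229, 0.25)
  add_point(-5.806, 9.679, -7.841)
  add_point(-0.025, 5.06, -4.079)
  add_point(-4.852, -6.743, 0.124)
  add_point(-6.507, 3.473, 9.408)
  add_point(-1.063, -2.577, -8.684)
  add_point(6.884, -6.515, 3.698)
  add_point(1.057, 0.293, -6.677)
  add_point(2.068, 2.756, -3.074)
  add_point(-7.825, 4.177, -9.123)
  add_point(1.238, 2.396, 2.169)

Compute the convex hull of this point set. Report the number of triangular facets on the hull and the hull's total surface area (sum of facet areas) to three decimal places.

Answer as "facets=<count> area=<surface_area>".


13 of the 15 inputs are extreme points: [0, 2, 3, 5, 6, 7, 8, 9, 10, 11, 12, 13, 14].

Per-facet area ½‖(b−a)×(c−a)‖:
  f1: (p14, p8, p5) → 75.7184
  f2: (p14, p3, p10) → 16.8048
  f3: (p14, p3, p8) → 75.2867
  f4: (p13, p9, p2) → 46.5509
  f5: (p13, p9, p5) → 26.3059
  f6: (p13, p8, p2) → 69.1110
  f7: (p13, p8, p5) → 54.6161
  f8: (p12, p14, p10) → 28.1673
  f9: (p7, p8, p2) → 38.0773
  f10: (p7, p3, p8) → 95.9743
  f11: (p0, p3, p10) → 20.5332
  f12: (p0, p7, p3) → 52.3373
  f13: (p0, p9, p2) → 30.3860
  f14: (p0, p7, p2) → 21.6038
  f15: (p11, p9, p5) → 23.3853
  f16: (p11, p12, p10) → 27.7019
  f17: (p11, p0, p10) → 37.0892
  f18: (p11, p0, p9) → 11.5667
  f19: (p6, p14, p5) → 18.9100
  f20: (p6, p12, p14) → 8.4238
  f21: (p6, p11, p5) → 21.0321
  f22: (p6, p11, p12) → 7.3268
Σ area = 806.909

Euler: V−E+F = 13−33+22 = 2.

facets=22 area=806.909


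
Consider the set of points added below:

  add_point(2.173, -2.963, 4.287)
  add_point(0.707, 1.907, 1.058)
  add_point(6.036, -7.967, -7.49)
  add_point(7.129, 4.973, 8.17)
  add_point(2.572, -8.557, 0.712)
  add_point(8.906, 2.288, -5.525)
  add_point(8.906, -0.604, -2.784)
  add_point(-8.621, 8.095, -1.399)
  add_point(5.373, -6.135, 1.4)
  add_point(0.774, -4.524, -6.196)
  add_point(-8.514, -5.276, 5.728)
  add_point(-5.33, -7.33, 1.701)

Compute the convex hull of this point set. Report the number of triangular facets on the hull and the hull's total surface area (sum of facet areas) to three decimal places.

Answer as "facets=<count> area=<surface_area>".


facets=16 area=825.207

10 of the 12 inputs are extreme points: [2, 3, 4, 5, 6, 7, 8, 9, 10, 11].

Triangle areas on the boundary:
  f1: (p3, p5, p7) → 122.6627
  f2: (p10, p3, p7) → 130.1461
  f3: (p10, p3, p4) → 100.2850
  f4: (p9, p5, p7) → 87.1786
  f5: (p9, p2, p5) → 32.8473
  f6: (p8, p3, p4) → 16.6835
  f7: (p8, p2, p4) → 16.5778
  f8: (p11, p9, p2) → 28.9952
  f9: (p11, p10, p4) → 15.6720
  f10: (p11, p2, p4) → 31.4685
  f11: (p11, p10, p7) → 41.8884
  f12: (p11, p9, p7) → 79.8447
  f13: (p6, p2, p5) → 17.8372
  f14: (p6, p8, p2) → 32.2220
  f15: (p6, p3, p5) → 23.7481
  f16: (p6, p8, p3) → 47.1497
Σ area = 825.207

Euler characteristic 10−24+16 = 2 ✓


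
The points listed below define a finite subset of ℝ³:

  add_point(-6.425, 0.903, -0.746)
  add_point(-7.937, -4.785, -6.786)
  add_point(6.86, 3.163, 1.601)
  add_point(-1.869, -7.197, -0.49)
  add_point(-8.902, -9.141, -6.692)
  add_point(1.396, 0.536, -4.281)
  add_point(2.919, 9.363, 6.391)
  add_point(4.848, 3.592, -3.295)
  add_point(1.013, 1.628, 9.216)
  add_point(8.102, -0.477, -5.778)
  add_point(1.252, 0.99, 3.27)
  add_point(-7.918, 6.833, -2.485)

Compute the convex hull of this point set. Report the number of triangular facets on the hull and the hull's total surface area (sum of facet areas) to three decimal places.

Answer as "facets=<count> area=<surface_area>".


Points on the hull: [0, 1, 2, 3, 4, 6, 7, 8, 9, 11] (10 of 12).

Facet areas (half cross-product norm):
  f1: (p11, p8, p6) → 59.6799
  f2: (p3, p9, p4) → 57.6277
  f3: (p3, p8, p4) → 41.8729
  f4: (p3, p8, p9) → 86.2806
  f5: (p2, p6, p9) → 18.5803
  f6: (p2, p8, p9) → 28.2715
  f7: (p2, p8, p6) → 34.5354
  f8: (p1, p9, p4) → 32.9651
  f9: (p1, p11, p4) → 11.5565
  f10: (p1, p11, p9) → 99.3669
  f11: (p7, p6, p9) → 19.1248
  f12: (p7, p11, p9) → 25.4020
  f13: (p7, p11, p6) → 71.0020
  f14: (p0, p8, p4) → 60.9629
  f15: (p0, p11, p4) → 30.3402
  f16: (p0, p11, p8) → 37.7036
Σ area = 715.272

Check V−E+F: 10 − 24 + 16 = 2.

facets=16 area=715.272


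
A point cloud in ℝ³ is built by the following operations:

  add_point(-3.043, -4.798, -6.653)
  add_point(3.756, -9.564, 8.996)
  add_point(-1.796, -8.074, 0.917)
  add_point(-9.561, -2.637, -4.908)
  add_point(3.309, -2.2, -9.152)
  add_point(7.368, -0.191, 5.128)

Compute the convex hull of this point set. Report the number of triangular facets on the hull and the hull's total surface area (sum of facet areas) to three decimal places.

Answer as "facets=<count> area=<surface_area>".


facets=8 area=440.491

Points on the hull: [0, 1, 2, 3, 4, 5] (6 of 6).

Facet areas (half cross-product norm):
  f1: (p1, p5, p3) → 104.3068
  f2: (p4, p5, p3) → 101.4926
  f3: (p4, p1, p5) → 79.8904
  f4: (p2, p1, p3) → 25.0629
  f5: (p2, p4, p1) → 55.0186
  f6: (p0, p4, p3) → 16.3235
  f7: (p0, p2, p3) → 29.5359
  f8: (p0, p2, p4) → 28.8603
Σ area = 440.491

Euler: V−E+F = 6−12+8 = 2.


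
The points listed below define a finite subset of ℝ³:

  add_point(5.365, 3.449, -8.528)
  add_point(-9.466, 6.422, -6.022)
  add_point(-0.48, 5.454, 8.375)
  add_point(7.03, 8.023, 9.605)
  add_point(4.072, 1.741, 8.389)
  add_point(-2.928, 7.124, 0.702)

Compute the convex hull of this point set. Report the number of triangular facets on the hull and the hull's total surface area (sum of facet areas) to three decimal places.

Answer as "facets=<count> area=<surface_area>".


facets=8 area=450.423

Points on the hull: [0, 1, 2, 3, 4, 5] (6 of 6).

Triangle areas on the boundary:
  f1: (p0, p3, p1) → 142.9029
  f2: (p0, p4, p1) → 127.6352
  f3: (p0, p4, p3) → 60.0269
  f4: (p2, p4, p1) → 44.6461
  f5: (p2, p4, p3) → 20.1112
  f6: (p5, p3, p1) → 4.4113
  f7: (p5, p2, p1) → 19.8232
  f8: (p5, p2, p3) → 30.8665
Σ area = 450.423

Euler: V−E+F = 6−12+8 = 2.


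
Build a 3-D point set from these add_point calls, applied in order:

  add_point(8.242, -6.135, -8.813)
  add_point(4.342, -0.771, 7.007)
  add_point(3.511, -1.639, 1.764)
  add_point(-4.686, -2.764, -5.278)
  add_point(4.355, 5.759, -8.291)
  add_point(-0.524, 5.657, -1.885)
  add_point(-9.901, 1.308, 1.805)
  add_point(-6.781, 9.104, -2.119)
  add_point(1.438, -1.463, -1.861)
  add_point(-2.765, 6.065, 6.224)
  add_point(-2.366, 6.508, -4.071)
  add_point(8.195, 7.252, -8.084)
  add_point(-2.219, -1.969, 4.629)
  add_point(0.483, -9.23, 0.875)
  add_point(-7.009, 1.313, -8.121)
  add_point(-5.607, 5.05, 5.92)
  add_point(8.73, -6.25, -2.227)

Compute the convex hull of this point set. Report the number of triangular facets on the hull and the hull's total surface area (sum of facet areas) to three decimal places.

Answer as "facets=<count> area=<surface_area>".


Hull vertices (13/17): indices [0, 1, 3, 4, 6, 7, 9, 11, 12, 13, 14, 15, 16].

Triangle areas on the boundary:
  f1: (p14, p7, p6) → 41.4660
  f2: (p13, p12, p6) → 33.9418
  f3: (p13, p1, p16) → 48.1852
  f4: (p13, p12, p1) → 30.4791
  f5: (p15, p7, p6) → 29.7640
  f6: (p15, p9, p7) → 13.7444
  f7: (p15, p12, p6) → 26.4174
  f8: (p15, p12, p1) → 27.4479
  f9: (p15, p9, p1) → 13.3980
  f10: (p11, p9, p7) → 78.6582
  f11: (p11, p9, p1) → 84.4002
  f12: (p11, p1, p16) → 84.6854
  f13: (p3, p14, p6) → 26.2406
  f14: (p3, p13, p6) → 49.7506
  f15: (p4, p14, p7) → 57.2326
  f16: (p4, p11, p7) → 20.1088
  f17: (p0, p11, p16) → 44.2471
  f18: (p0, p4, p11) → 25.7901
  f19: (p0, p4, p14) → 76.2990
  f20: (p0, p3, p14) → 33.9546
  f21: (p0, p13, p16) → 29.5547
  f22: (p0, p3, p13) → 62.9434
Σ area = 938.709

Euler characteristic 13−33+22 = 2 ✓

facets=22 area=938.709


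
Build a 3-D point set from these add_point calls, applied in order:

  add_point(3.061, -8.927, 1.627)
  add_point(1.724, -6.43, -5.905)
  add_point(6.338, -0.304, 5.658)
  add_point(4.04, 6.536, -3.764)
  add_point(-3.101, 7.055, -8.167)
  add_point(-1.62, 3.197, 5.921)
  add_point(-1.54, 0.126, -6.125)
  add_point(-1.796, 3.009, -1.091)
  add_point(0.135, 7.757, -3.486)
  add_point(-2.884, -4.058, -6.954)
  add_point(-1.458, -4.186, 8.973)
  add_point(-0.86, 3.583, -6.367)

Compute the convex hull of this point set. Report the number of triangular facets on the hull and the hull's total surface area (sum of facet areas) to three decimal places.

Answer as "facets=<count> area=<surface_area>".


9 of the 12 inputs are extreme points: [0, 1, 2, 3, 4, 5, 8, 9, 10].

Area of each hull facet:
  f1: (p10, p0, p2) → 40.9744
  f2: (p9, p10, p4) → 88.7780
  f3: (p9, p10, p0) → 56.3045
  f4: (p1, p0, p2) → 39.9620
  f5: (p1, p3, p2) → 72.6041
  f6: (p1, p9, p0) → 18.7826
  f7: (p1, p9, p4) → 25.8637
  f8: (p1, p3, p4) → 55.2499
  f9: (p5, p10, p2) → 32.1602
  f10: (p5, p3, p2) → 47.6310
  f11: (p5, p10, p4) → 46.4192
  f12: (p8, p3, p4) → 10.5249
  f13: (p8, p5, p4) → 24.7909
  f14: (p8, p5, p3) → 21.6475
Σ area = 581.693

Check V−E+F: 9 − 21 + 14 = 2.

facets=14 area=581.693


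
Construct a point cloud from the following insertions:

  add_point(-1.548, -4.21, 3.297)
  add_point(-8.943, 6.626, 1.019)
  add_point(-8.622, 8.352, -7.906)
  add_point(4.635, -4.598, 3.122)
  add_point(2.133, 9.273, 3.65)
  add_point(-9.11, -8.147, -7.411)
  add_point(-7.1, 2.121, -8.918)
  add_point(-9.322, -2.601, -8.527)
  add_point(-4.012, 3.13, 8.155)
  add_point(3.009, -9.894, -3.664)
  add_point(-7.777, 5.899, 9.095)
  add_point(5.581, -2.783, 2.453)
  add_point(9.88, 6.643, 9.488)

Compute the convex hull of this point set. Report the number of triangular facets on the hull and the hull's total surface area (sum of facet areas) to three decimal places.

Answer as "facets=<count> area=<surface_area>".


Hull vertices (12/13): indices [0, 1, 2, 3, 4, 5, 6, 7, 8, 9, 10, 12].

Triangle areas on the boundary:
  f1: (p6, p9, p12) → 181.4688
  f2: (p5, p6, p7) → 6.9592
  f3: (p5, p6, p9) → 67.6776
  f4: (p3, p9, p12) → 25.1959
  f5: (p2, p6, p12) → 81.9531
  f6: (p2, p6, p7) → 11.1483
  f7: (p8, p10, p12) → 27.3822
  f8: (p8, p3, p12) → 80.0913
  f9: (p4, p10, p12) → 56.4830
  f10: (p4, p2, p12) → 28.4995
  f11: (p4, p2, p10) → 90.3204
  f12: (p1, p2, p7) → 49.5322
  f13: (p1, p2, p10) → 7.5751
  f14: (p1, p5, p7) → 31.6949
  f15: (p1, p5, p10) → 63.4564
  f16: (p0, p5, p10) → 86.1848
  f17: (p0, p8, p10) → 13.5209
  f18: (p0, p5, p9) → 61.4823
  f19: (p0, p3, p9) → 26.9318
  f20: (p0, p8, p3) → 26.6957
Σ area = 1024.253

Euler: V−E+F = 12−30+20 = 2.

facets=20 area=1024.253


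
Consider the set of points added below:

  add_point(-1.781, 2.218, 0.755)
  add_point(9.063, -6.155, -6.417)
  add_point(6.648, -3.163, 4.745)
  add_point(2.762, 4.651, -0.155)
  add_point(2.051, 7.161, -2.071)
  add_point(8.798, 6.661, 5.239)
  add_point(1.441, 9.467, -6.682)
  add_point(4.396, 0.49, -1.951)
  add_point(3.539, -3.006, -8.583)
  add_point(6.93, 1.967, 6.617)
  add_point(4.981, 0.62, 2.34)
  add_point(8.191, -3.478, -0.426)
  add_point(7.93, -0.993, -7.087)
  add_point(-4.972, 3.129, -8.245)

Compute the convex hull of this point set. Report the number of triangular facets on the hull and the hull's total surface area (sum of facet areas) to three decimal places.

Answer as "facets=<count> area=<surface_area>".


Hull vertices (11/14): indices [0, 1, 2, 4, 5, 6, 8, 9, 11, 12, 13].

Area of each hull facet:
  f1: (p8, p6, p13) → 47.4267
  f2: (p8, p2, p1) → 39.6450
  f3: (p0, p2, p9) → 28.0662
  f4: (p0, p8, p13) → 48.1051
  f5: (p0, p8, p2) → 61.8036
  f6: (p0, p6, p13) → 41.4673
  f7: (p0, p4, p6) → 13.9772
  f8: (p11, p2, p1) → 6.7124
  f9: (p12, p8, p1) → 13.2872
  f10: (p12, p8, p6) → 30.9517
  f11: (p5, p4, p6) → 16.9905
  f12: (p5, p12, p6) → 80.2154
  f13: (p5, p0, p9) → 27.2746
  f14: (p5, p0, p4) → 34.1528
  f15: (p5, p12, p1) → 35.6348
  f16: (p5, p11, p1) → 23.7719
  f17: (p5, p2, p9) → 9.1479
  f18: (p5, p11, p2) → 27.1880
Σ area = 585.818

Euler characteristic 11−27+18 = 2 ✓

facets=18 area=585.818


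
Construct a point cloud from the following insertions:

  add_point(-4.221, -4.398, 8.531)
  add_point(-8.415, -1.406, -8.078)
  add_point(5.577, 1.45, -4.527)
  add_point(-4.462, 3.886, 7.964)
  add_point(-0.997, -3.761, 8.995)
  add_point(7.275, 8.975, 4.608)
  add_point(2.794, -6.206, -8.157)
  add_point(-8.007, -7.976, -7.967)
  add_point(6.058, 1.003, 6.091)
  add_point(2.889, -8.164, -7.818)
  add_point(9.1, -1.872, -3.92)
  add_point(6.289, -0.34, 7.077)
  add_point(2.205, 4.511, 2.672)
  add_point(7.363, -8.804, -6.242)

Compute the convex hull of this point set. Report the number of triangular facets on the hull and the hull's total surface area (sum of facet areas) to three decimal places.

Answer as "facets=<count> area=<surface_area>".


facets=20 area=923.308

Extreme-point indices: [0, 1, 2, 3, 4, 5, 6, 7, 9, 10, 11, 13] — 12 of 14 on the boundary.

Per-facet area ½‖(b−a)×(c−a)‖:
  f1: (p2, p5, p1) → 78.9316
  f2: (p2, p5, p10) → 28.3864
  f3: (p3, p5, p1) → 114.3092
  f4: (p11, p5, p10) → 54.9200
  f5: (p11, p13, p10) → 40.0900
  f6: (p11, p13, p4) → 65.4033
  f7: (p11, p3, p5) → 54.5196
  f8: (p11, p3, p4) → 34.9650
  f9: (p9, p7, p13) → 8.8045
  f10: (p6, p13, p10) → 20.8277
  f11: (p6, p2, p10) → 20.7001
  f12: (p6, p9, p13) → 4.6308
  f13: (p6, p2, p1) → 54.2954
  f14: (p6, p7, p1) → 35.8519
  f15: (p6, p9, p7) → 10.8165
  f16: (p0, p13, p4) → 28.8507
  f17: (p0, p7, p13) → 127.2819
  f18: (p0, p3, p4) → 13.6212
  f19: (p0, p3, p1) → 70.0480
  f20: (p0, p7, p1) → 56.0543
Σ area = 923.308

Euler: V−E+F = 12−30+20 = 2.


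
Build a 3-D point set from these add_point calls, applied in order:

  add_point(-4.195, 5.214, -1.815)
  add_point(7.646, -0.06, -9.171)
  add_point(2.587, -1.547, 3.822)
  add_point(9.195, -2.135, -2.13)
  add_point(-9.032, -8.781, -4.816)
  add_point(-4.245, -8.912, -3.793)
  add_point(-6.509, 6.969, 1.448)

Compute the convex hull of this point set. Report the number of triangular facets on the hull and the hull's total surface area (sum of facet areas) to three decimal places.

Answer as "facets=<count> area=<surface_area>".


Hull vertices (7/7): indices [0, 1, 2, 3, 4, 5, 6].

Facet areas (half cross-product norm):
  f1: (p1, p6, p3) → 68.8115
  f2: (p2, p6, p4) → 97.4351
  f3: (p2, p6, p3) → 50.4525
  f4: (p0, p6, p4) → 30.9000
  f5: (p0, p1, p4) → 110.9216
  f6: (p0, p1, p6) → 11.8245
  f7: (p5, p2, p4) → 23.7056
  f8: (p5, p2, p3) → 56.1314
  f9: (p5, p1, p4) → 29.3124
  f10: (p5, p1, p3) → 56.0484
Σ area = 535.543

Check V−E+F: 7 − 15 + 10 = 2.

facets=10 area=535.543


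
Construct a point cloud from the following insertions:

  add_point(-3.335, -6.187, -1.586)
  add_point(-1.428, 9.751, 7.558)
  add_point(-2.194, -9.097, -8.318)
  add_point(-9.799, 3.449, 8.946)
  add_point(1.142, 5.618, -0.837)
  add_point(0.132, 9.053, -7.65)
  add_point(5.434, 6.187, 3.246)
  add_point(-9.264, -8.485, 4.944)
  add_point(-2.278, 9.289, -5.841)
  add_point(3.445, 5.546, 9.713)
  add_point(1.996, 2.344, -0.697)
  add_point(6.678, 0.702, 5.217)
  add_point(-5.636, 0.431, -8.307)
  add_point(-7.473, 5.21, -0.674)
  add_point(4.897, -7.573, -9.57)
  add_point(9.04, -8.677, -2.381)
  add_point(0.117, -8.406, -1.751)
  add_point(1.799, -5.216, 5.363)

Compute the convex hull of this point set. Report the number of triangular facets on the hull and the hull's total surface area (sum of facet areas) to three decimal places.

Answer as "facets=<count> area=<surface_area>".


Points on the hull: [1, 2, 3, 5, 6, 7, 8, 9, 11, 12, 13, 14, 15, 17] (14 of 18).

Triangle areas on the boundary:
  f1: (p8, p1, p3) → 70.8656
  f2: (p9, p1, p3) → 35.4234
  f3: (p7, p2, p15) → 95.6116
  f4: (p7, p9, p3) → 83.9500
  f5: (p14, p2, p15) → 29.3517
  f6: (p6, p9, p1) → 22.8028
  f7: (p6, p11, p9) → 19.0422
  f8: (p6, p11, p15) → 30.9032
  f9: (p12, p7, p2) → 74.6664
  f10: (p12, p14, p2) → 36.9517
  f11: (p17, p7, p9) → 61.7804
  f12: (p17, p11, p9) → 27.5490
  f13: (p17, p7, p15) → 55.4015
  f14: (p17, p11, p15) → 42.0248
  f15: (p5, p12, p8) → 14.7739
  f16: (p5, p12, p14) → 68.9161
  f17: (p5, p8, p1) → 16.9673
  f18: (p5, p6, p1) → 55.1201
  f19: (p5, p14, p15) → 71.8098
  f20: (p5, p6, p15) → 101.4659
  f21: (p13, p7, p3) → 62.6281
  f22: (p13, p12, p7) → 67.8406
  f23: (p13, p8, p3) → 24.2351
  f24: (p13, p12, p8) → 35.6058
Σ area = 1205.687

Check V−E+F: 14 − 36 + 24 = 2.

facets=24 area=1205.687


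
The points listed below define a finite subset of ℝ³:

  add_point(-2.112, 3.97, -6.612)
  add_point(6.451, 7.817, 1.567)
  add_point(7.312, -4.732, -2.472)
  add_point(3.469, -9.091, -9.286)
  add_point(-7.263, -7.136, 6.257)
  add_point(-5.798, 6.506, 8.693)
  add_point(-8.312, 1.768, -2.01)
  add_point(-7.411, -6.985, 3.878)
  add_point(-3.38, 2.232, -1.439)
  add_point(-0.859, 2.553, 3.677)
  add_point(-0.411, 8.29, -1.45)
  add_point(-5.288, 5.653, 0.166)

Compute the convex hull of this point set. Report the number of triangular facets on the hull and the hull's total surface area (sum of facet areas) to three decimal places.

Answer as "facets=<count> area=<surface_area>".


Hull vertices (10/12): indices [0, 1, 2, 3, 4, 5, 6, 7, 10, 11].

Triangle areas on the boundary:
  f1: (p4, p5, p6) → 68.7775
  f2: (p3, p4, p2) → 76.7499
  f3: (p11, p5, p6) → 20.7488
  f4: (p11, p5, p10) → 23.7768
  f5: (p1, p5, p10) → 43.5602
  f6: (p1, p3, p2) → 44.0740
  f7: (p1, p4, p2) → 112.9957
  f8: (p1, p4, p5) → 98.7273
  f9: (p7, p4, p6) → 10.0042
  f10: (p7, p3, p6) → 87.6979
  f11: (p7, p3, p4) → 14.3645
  f12: (p0, p1, p10) → 22.8257
  f13: (p0, p1, p3) → 89.1489
  f14: (p0, p3, p6) → 57.3085
  f15: (p0, p11, p6) → 19.8044
  f16: (p0, p11, p10) → 19.2278
Σ area = 809.792

Euler: V−E+F = 10−24+16 = 2.

facets=16 area=809.792


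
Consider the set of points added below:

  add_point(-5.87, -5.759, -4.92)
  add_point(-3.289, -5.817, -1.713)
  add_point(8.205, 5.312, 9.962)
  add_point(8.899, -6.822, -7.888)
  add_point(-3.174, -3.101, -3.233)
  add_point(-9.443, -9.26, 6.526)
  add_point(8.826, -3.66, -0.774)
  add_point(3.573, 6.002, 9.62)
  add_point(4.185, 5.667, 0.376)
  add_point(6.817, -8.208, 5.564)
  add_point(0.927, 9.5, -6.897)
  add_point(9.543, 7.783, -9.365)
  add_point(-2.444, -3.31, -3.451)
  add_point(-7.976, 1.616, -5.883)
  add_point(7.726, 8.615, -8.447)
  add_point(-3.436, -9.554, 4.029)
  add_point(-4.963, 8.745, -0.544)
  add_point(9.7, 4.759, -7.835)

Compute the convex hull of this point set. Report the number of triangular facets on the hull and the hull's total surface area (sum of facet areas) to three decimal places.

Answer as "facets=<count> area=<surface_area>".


14 of the 18 inputs are extreme points: [0, 2, 3, 5, 6, 7, 9, 10, 11, 13, 14, 15, 16, 17].

Facet areas (half cross-product norm):
  f1: (p9, p2, p5) → 115.4396
  f2: (p14, p2, p10) → 64.7998
  f3: (p6, p2, p17) → 77.1866
  f4: (p6, p9, p2) → 54.5811
  f5: (p15, p9, p5) → 18.3322
  f6: (p15, p0, p5) → 32.4588
  f7: (p7, p2, p10) → 38.8149
  f8: (p7, p16, p10) → 58.3601
  f9: (p7, p2, p5) → 40.3105
  f10: (p7, p16, p5) → 127.9929
  f11: (p3, p6, p17) → 41.2432
  f12: (p3, p6, p9) → 27.3002
  f13: (p3, p15, p9) → 71.5091
  f14: (p3, p15, p0) → 75.3655
  f15: (p13, p16, p10) → 40.5249
  f16: (p13, p3, p0) → 55.5098
  f17: (p13, p0, p5) → 46.0001
  f18: (p13, p16, p5) → 77.4822
  f19: (p11, p14, p10) → 2.6623
  f20: (p11, p13, p10) → 43.4434
  f21: (p11, p13, p3) → 128.2103
  f22: (p11, p3, p17) → 9.2077
  f23: (p11, p2, p17) → 27.5393
  f24: (p11, p14, p2) → 19.4712
Σ area = 1293.746

Check V−E+F: 14 − 36 + 24 = 2.

facets=24 area=1293.746


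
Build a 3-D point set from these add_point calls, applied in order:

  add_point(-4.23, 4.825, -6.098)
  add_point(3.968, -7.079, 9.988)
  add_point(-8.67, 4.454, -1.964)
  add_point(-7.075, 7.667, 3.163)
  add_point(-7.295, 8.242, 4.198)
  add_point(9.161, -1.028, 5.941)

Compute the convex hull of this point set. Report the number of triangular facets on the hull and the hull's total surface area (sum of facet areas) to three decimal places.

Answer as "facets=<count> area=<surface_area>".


Hull vertices (5/6): indices [0, 1, 2, 4, 5].

Area of each hull facet:
  f1: (p4, p1, p2) → 73.0954
  f2: (p4, p1, p5) → 84.0678
  f3: (p0, p1, p2) → 63.4132
  f4: (p0, p1, p5) → 84.3411
  f5: (p0, p4, p2) → 20.4932
  f6: (p0, p4, p5) → 101.9821
Σ area = 427.393

Euler: V−E+F = 5−9+6 = 2.

facets=6 area=427.393


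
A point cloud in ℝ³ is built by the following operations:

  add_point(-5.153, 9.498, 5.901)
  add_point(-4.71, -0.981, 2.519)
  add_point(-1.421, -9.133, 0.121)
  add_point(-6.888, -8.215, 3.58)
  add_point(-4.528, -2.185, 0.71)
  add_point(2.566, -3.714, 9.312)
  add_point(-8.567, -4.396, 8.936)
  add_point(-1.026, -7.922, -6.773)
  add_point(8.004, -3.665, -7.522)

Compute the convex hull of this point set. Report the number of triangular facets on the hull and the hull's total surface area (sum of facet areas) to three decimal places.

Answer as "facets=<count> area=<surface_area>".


facets=12 area=682.783

Extreme-point indices: [0, 2, 3, 4, 5, 6, 7, 8] — 8 of 9 on the boundary.

Area of each hull facet:
  f1: (p5, p0, p6) → 78.2542
  f2: (p5, p0, p8) → 138.4361
  f3: (p7, p0, p8) → 108.9369
  f4: (p4, p7, p0) → 34.9944
  f5: (p3, p5, p6) → 37.2240
  f6: (p3, p4, p7) → 35.5387
  f7: (p3, p0, p6) → 47.1531
  f8: (p3, p4, p0) → 36.3826
  f9: (p2, p5, p8) → 75.7841
  f10: (p2, p7, p8) → 34.3990
  f11: (p2, p3, p5) → 36.4523
  f12: (p2, p3, p7) → 19.2273
Σ area = 682.783

Euler: V−E+F = 8−18+12 = 2.
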